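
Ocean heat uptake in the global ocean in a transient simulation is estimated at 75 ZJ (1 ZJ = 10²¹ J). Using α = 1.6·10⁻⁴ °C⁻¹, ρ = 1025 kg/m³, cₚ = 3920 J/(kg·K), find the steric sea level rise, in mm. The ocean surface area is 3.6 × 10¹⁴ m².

Per unit area: Q = 75×10²¹ / (3.6×10¹⁴) ≈ 2.083×10⁸ J/m²
Δh = αQ/(ρcₚ) = 1.6×10⁻⁴ × 2.083×10⁸ / (1025 × 3920) ≈ 0.0082947 m

Δh ≈ 8.3 mm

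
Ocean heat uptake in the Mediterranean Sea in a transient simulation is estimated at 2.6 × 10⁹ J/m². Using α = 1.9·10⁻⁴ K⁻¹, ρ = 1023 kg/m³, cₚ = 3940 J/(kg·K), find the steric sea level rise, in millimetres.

Δh = αQ/(ρcₚ) = 1.9×10⁻⁴ × 2.6×10⁹ / (1023 × 3940) ≈ 0.12256 m

Δh = 123 mm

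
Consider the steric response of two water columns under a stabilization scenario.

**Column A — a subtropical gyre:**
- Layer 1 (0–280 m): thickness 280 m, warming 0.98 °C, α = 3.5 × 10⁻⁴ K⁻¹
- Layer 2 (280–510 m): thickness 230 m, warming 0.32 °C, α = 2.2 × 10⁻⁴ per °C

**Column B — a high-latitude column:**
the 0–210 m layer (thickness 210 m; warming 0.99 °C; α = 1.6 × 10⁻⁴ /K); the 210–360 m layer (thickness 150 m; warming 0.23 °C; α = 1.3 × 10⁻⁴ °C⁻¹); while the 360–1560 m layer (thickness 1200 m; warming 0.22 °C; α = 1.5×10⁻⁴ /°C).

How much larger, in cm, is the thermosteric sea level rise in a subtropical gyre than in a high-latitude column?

3.49 cm larger

A 3.5×10⁻⁴ × 280 × 0.98 = 0.09604 m
A 280–510 m: 230 × 0.32 × 2.2×10⁻⁴ = 0.016192 m
A total: 0.112232 m
B Layer 1: 1.6×10⁻⁴ × 210 × 0.99 = 0.033264 m
B Layer 2: 150 × 0.23 × 1.3×10⁻⁴ = 0.004485 m
B 0.22 × 1.5×10⁻⁴ × 1200 = 0.03960 m
B total: 0.077349 m
Difference: 0.112232 − 0.077349 = 0.034883 m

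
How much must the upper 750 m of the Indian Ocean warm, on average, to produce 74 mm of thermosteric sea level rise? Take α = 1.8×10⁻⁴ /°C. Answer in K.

about 0.548 K

ΔT = Δh/(αH) = 0.074 / (1.8×10⁻⁴ × 750) ≈ 0.5481 K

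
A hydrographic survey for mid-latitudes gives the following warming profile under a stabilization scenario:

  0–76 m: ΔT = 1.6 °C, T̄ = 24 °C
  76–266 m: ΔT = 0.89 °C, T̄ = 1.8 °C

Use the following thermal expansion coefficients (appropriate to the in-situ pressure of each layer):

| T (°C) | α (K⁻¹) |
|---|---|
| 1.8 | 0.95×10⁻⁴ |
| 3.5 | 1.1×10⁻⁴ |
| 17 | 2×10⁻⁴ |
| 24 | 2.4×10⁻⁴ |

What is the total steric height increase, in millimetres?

45.2 mm of thermosteric rise

Layer 1 at 24 °C → α = 2.4×10⁻⁴ K⁻¹
Layer 2 at 1.8 °C → α = 0.95×10⁻⁴ K⁻¹
76 × 1.6 × 2.4×10⁻⁴ = 0.029184 m
190 × 0.95×10⁻⁴ × 0.89 = 0.0160645 m
Δh = 0.029184 + 0.0160645 = 0.0452485 m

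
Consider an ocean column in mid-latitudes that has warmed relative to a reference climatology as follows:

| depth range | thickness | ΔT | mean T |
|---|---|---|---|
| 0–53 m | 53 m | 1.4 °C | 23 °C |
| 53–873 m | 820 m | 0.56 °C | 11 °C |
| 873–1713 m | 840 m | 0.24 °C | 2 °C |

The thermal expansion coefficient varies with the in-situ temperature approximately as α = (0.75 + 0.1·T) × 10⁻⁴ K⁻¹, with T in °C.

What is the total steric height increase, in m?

Layer 1: α = (0.75 + 0.1×23)×10⁻⁴ = 3.05×10⁻⁴ K⁻¹
Layer 2: α = (0.75 + 0.1×11)×10⁻⁴ = 1.85×10⁻⁴ K⁻¹
Layer 3: α = (0.75 + 0.1×2)×10⁻⁴ = 0.95×10⁻⁴ K⁻¹
0–53 m: 53 × 1.4 × 3.05×10⁻⁴ = 0.022631 m
Layer 2: 0.56 × 1.85×10⁻⁴ × 820 = 0.084952 m
Layer 3: 0.24 × 0.95×10⁻⁴ × 840 = 0.019152 m
Δh = 0.022631 + 0.084952 + 0.019152 = 0.126735 m

0.127 m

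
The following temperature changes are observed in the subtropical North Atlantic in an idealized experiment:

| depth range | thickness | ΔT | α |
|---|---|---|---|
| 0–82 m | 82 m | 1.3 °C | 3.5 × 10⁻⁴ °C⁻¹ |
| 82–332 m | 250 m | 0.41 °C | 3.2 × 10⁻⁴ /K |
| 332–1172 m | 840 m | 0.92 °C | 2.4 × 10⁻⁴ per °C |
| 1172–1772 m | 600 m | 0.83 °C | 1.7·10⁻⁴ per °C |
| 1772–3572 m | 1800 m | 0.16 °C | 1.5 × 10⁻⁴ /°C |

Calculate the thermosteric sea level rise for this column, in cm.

0–82 m: 3.5×10⁻⁴ × 1.3 × 82 = 0.03731 m
82–332 m: 250 × 3.2×10⁻⁴ × 0.41 = 0.03280 m
Layer 3: 2.4×10⁻⁴ × 0.92 × 840 = 0.185472 m
Layer 4: 0.83 × 1.7×10⁻⁴ × 600 = 0.08466 m
0.16 × 1800 × 1.5×10⁻⁴ = 0.04320 m
Δh = 0.03731 + 0.03280 + 0.185472 + 0.08466 + 0.04320 = 0.383442 m ≈ 38.3 cm

about 38.3 cm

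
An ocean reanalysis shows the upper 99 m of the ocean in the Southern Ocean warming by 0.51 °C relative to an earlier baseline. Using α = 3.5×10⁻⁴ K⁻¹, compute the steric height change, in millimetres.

Δh = 17.7 mm

Δh = αΔT·H = 3.5×10⁻⁴ × 0.51 × 99 = 0.0176715 m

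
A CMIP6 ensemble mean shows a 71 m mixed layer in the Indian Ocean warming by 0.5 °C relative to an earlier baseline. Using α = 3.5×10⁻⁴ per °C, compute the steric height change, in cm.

Δh = αΔT·H = 3.5×10⁻⁴ × 0.5 × 71 = 0.012425 m

about 1.24 cm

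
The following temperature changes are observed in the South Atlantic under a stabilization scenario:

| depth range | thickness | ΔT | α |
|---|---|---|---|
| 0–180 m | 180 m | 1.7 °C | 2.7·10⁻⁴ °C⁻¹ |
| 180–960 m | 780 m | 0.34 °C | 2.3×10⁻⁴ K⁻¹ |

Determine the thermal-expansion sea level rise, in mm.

Δh ≈ 144 mm

180 × 1.7 × 2.7×10⁻⁴ = 0.08262 m
2.3×10⁻⁴ × 0.34 × 780 = 0.060996 m
Δh = 0.08262 + 0.060996 = 0.143616 m ≈ 144 mm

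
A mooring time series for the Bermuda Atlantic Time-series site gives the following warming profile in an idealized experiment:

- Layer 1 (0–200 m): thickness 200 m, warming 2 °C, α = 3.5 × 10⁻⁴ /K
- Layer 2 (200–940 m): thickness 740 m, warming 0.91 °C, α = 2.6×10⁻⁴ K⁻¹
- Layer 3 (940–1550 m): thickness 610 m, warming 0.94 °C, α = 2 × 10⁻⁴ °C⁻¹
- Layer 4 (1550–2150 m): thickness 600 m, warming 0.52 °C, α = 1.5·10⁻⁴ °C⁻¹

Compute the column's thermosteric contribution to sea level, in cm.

3.5×10⁻⁴ × 200 × 2 = 0.14000 m
2.6×10⁻⁴ × 740 × 0.91 = 0.175084 m
610 × 2×10⁻⁴ × 0.94 = 0.11468 m
Layer 4: 1.5×10⁻⁴ × 0.52 × 600 = 0.04680 m
Δh = 0.14000 + 0.175084 + 0.11468 + 0.04680 = 0.476564 m

Δh = 47.7 cm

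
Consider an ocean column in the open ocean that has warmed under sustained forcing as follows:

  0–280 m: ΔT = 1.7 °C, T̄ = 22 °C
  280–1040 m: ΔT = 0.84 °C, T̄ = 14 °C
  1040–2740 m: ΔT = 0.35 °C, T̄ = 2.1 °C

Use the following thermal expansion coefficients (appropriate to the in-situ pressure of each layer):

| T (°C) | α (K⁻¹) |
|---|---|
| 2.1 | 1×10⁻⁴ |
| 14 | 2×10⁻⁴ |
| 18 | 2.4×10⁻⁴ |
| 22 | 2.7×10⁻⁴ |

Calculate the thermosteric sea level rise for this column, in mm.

Layer 1 at 22 °C → α = 2.7×10⁻⁴ K⁻¹
Layer 2 at 14 °C → α = 2×10⁻⁴ K⁻¹
Layer 3 at 2.1 °C → α = 1×10⁻⁴ K⁻¹
Layer 1: 1.7 × 2.7×10⁻⁴ × 280 = 0.12852 m
0.84 × 760 × 2×10⁻⁴ = 0.12768 m
1040–2740 m: 1700 × 0.35 × 1×10⁻⁴ = 0.05950 m
Δh = 0.12852 + 0.12768 + 0.05950 = 0.31570 m

Δh ≈ 316 mm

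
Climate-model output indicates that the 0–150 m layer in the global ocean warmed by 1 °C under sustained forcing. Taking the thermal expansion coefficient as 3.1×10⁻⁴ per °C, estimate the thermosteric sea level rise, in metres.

Δh = 0.0465 m

Δh = αΔT·H = 3.1×10⁻⁴ × 1 × 150 = 0.04650 m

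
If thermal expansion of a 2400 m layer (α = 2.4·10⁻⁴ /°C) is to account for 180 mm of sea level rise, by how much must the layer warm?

ΔT = Δh/(αH) = 0.18 / (2.4×10⁻⁴ × 2400) = 0.3125 °C

0.313 °C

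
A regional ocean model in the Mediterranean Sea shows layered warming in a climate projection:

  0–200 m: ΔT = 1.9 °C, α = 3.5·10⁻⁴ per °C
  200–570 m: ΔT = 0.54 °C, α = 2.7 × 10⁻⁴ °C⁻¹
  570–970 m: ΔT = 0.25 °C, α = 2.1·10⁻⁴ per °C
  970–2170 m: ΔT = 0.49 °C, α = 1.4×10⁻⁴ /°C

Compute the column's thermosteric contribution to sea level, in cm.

200 × 3.5×10⁻⁴ × 1.9 = 0.13300 m
2.7×10⁻⁴ × 0.54 × 370 = 0.053946 m
570–970 m: 400 × 2.1×10⁻⁴ × 0.25 = 0.02100 m
0.49 × 1200 × 1.4×10⁻⁴ = 0.08232 m
Δh = 0.13300 + 0.053946 + 0.02100 + 0.08232 = 0.290266 m

Δh ≈ 29.0 cm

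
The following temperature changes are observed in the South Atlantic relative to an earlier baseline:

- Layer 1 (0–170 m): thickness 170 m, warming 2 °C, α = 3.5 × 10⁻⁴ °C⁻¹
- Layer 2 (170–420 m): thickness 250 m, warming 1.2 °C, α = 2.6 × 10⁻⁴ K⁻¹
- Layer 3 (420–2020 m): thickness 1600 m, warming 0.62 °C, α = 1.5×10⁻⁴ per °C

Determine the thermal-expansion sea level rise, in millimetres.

Layer 1: 170 × 3.5×10⁻⁴ × 2 = 0.11900 m
2.6×10⁻⁴ × 1.2 × 250 = 0.07800 m
Layer 3: 0.62 × 1.5×10⁻⁴ × 1600 = 0.14880 m
Δh = 0.11900 + 0.07800 + 0.14880 = 0.34580 m ≈ 346 mm

Δh ≈ 346 mm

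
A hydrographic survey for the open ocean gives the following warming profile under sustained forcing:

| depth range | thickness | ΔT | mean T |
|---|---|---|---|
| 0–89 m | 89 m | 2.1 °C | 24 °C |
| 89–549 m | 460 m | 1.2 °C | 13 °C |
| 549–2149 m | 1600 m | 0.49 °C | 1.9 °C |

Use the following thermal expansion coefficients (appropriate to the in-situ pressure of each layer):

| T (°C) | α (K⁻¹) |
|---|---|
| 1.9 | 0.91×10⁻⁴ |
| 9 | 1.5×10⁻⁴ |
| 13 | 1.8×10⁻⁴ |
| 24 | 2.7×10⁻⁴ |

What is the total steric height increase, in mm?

Δh = 220 mm

Layer 1 at 24 °C → α = 2.7×10⁻⁴ K⁻¹
Layer 2 at 13 °C → α = 1.8×10⁻⁴ K⁻¹
Layer 3 at 1.9 °C → α = 0.91×10⁻⁴ K⁻¹
2.7×10⁻⁴ × 89 × 2.1 = 0.050463 m
460 × 1.2 × 1.8×10⁻⁴ = 0.09936 m
0.49 × 0.91×10⁻⁴ × 1600 = 0.071344 m
Δh = 0.050463 + 0.09936 + 0.071344 = 0.221167 m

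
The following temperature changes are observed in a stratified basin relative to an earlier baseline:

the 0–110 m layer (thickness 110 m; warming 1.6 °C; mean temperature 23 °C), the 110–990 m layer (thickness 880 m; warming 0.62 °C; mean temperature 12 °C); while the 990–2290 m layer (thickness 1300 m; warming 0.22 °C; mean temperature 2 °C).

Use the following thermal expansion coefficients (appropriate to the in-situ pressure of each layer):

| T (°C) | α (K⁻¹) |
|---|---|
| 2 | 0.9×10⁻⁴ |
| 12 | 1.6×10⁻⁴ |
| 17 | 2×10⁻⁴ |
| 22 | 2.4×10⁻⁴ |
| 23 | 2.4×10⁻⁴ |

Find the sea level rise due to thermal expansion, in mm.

155 mm

Layer 1 at 23 °C → α = 2.4×10⁻⁴ K⁻¹
Layer 2 at 12 °C → α = 1.6×10⁻⁴ K⁻¹
Layer 3 at 2 °C → α = 0.9×10⁻⁴ K⁻¹
Layer 1: 1.6 × 110 × 2.4×10⁻⁴ = 0.04224 m
Layer 2: 880 × 0.62 × 1.6×10⁻⁴ = 0.087296 m
990–2290 m: 1300 × 0.9×10⁻⁴ × 0.22 = 0.02574 m
Δh = 0.04224 + 0.087296 + 0.02574 = 0.155276 m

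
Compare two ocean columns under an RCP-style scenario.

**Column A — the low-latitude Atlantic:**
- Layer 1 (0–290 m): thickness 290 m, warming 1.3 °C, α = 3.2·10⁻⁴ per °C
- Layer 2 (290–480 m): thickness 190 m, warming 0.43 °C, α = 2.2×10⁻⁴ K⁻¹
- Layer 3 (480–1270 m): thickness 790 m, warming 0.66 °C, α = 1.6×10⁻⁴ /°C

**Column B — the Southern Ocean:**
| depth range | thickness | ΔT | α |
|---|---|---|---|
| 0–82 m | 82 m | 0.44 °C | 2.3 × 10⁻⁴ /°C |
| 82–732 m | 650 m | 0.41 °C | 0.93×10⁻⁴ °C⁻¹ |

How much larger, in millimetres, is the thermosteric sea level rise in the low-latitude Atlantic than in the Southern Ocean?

A 1.3 × 290 × 3.2×10⁻⁴ = 0.12064 m
A Layer 2: 190 × 0.43 × 2.2×10⁻⁴ = 0.017974 m
A 1.6×10⁻⁴ × 790 × 0.66 = 0.083424 m
A total: 0.222038 m
B Layer 1: 2.3×10⁻⁴ × 0.44 × 82 = 0.0082984 m
B 650 × 0.41 × 0.93×10⁻⁴ = 0.0247845 m
B total: 0.0330829 m
Difference: 0.222038 − 0.0330829 = 0.1889551 m

189 mm larger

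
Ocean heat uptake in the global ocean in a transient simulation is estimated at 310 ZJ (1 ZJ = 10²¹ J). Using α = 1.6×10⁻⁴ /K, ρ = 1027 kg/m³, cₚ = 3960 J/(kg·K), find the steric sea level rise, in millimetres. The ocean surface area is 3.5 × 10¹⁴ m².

about 34.8 mm

Per unit area: Q = 310×10²¹ / (3.5×10¹⁴) ≈ 8.857×10⁸ J/m²
Δh = αQ/(ρcₚ) = 1.6×10⁻⁴ × 8.857×10⁸ / (1027 × 3960) ≈ 0.034845 m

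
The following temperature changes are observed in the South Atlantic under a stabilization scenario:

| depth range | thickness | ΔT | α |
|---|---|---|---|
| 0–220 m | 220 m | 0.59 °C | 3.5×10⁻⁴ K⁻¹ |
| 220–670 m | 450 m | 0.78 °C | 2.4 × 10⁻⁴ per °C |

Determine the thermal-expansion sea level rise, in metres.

0–220 m: 3.5×10⁻⁴ × 0.59 × 220 = 0.04543 m
220–670 m: 450 × 0.78 × 2.4×10⁻⁴ = 0.08424 m
Δh = 0.04543 + 0.08424 = 0.12967 m ≈ 0.13 m

0.13 m of thermosteric rise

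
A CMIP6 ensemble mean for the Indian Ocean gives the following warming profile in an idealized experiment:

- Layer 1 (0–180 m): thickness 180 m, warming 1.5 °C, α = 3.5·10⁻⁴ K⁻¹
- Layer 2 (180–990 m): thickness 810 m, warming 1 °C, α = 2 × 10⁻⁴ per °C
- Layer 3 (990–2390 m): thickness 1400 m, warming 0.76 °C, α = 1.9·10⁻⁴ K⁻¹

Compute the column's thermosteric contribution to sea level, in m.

1.5 × 3.5×10⁻⁴ × 180 = 0.09450 m
1 × 2×10⁻⁴ × 810 = 0.16200 m
1.9×10⁻⁴ × 0.76 × 1400 = 0.20216 m
Δh = 0.09450 + 0.16200 + 0.20216 = 0.45866 m ≈ 0.46 m

Δh ≈ 0.46 m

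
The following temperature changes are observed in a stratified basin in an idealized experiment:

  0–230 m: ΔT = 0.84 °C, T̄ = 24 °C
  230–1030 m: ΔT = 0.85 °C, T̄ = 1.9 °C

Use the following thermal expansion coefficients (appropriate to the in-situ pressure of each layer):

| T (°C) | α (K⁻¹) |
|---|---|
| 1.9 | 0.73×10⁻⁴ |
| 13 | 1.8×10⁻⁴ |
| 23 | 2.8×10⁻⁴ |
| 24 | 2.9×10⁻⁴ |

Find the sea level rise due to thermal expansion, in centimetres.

10.6 cm

Layer 1 at 24 °C → α = 2.9×10⁻⁴ K⁻¹
Layer 2 at 1.9 °C → α = 0.73×10⁻⁴ K⁻¹
Layer 1: 0.84 × 2.9×10⁻⁴ × 230 = 0.056028 m
0.85 × 800 × 0.73×10⁻⁴ = 0.04964 m
Δh = 0.056028 + 0.04964 = 0.105668 m ≈ 10.6 cm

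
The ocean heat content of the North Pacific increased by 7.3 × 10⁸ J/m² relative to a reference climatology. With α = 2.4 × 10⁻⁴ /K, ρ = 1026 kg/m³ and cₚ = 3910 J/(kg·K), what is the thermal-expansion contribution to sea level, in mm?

Δh ≈ 44 mm

Δh = αQ/(ρcₚ) = 2.4×10⁻⁴ × 7.3×10⁸ / (1026 × 3910) ≈ 0.043673 m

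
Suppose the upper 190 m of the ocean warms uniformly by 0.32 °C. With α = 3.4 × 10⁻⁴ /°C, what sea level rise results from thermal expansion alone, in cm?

Δh = αΔT·H = 3.4×10⁻⁴ × 0.32 × 190 = 0.020672 m

2.07 cm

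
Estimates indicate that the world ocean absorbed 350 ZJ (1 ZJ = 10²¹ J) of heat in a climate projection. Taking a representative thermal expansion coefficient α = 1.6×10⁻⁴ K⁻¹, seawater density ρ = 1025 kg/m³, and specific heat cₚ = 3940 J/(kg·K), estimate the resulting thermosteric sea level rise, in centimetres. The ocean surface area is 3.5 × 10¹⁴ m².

about 3.96 cm

Per unit area: Q = 350×10²¹ / (3.5×10¹⁴) = 1×10⁹ J/m²
Δh = αQ/(ρcₚ) = 1.6×10⁻⁴ × 1×10⁹ / (1025 × 3940) ≈ 0.039619 m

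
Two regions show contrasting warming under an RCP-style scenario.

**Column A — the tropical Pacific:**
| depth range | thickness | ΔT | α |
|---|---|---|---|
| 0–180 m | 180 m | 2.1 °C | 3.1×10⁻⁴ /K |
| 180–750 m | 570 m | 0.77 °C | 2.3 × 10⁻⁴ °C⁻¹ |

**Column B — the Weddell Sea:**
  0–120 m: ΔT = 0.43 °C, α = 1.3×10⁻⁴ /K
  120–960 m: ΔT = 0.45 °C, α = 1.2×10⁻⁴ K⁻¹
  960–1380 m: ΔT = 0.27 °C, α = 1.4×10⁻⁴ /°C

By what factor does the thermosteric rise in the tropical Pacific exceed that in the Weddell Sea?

A 0–180 m: 2.1 × 180 × 3.1×10⁻⁴ = 0.11718 m
A 180–750 m: 570 × 0.77 × 2.3×10⁻⁴ = 0.100947 m
A total: 0.218127 m
B 0.43 × 120 × 1.3×10⁻⁴ = 0.006708 m
B Layer 2: 1.2×10⁻⁴ × 840 × 0.45 = 0.04536 m
B Layer 3: 0.27 × 420 × 1.4×10⁻⁴ = 0.015876 m
B total: 0.067944 m
Ratio: 0.218127 / 0.067944 ≈ 3.210

≈ 3.21×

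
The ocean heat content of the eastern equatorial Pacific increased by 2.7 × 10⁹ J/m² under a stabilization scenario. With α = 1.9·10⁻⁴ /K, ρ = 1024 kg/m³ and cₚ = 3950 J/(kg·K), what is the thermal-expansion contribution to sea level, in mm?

Δh ≈ 130 mm

Δh = αQ/(ρcₚ) = 1.9×10⁻⁴ × 2.7×10⁹ / (1024 × 3950) ≈ 0.12683 m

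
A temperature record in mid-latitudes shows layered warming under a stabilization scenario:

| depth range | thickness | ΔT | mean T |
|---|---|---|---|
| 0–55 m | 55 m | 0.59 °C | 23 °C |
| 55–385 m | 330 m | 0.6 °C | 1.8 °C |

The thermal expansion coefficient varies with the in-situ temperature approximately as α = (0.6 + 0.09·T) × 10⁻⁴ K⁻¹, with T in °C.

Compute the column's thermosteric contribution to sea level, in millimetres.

Layer 1: α = (0.6 + 0.09×23)×10⁻⁴ = 2.67×10⁻⁴ K⁻¹
Layer 2: α = (0.6 + 0.09×1.8)×10⁻⁴ = 0.762×10⁻⁴ K⁻¹
0.59 × 2.67×10⁻⁴ × 55 = 0.00866415 m
Layer 2: 0.6 × 330 × 0.762×10⁻⁴ = 0.0150876 m
Δh = 0.00866415 + 0.0150876 = 0.02375175 m

23.8 mm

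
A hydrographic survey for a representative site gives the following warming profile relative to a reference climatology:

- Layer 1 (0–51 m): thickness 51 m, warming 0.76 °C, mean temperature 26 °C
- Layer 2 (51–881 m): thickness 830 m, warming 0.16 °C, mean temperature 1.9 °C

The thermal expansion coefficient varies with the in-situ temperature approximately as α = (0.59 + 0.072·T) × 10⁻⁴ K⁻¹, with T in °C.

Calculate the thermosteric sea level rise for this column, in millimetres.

19.2 mm

Layer 1: α = (0.59 + 0.072×26)×10⁻⁴ = 2.462×10⁻⁴ K⁻¹
Layer 2: α = (0.59 + 0.072×1.9)×10⁻⁴ = 0.7268×10⁻⁴ K⁻¹
0.76 × 51 × 2.462×10⁻⁴ = 0.009542712 m
0.16 × 830 × 0.7268×10⁻⁴ = 0.009651904 m
Δh = 0.009542712 + 0.009651904 = 0.019194616 m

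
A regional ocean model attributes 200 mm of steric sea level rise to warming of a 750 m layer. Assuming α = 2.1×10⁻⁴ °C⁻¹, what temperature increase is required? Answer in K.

1.3 K

ΔT = Δh/(αH) = 0.2 / (2.1×10⁻⁴ × 750) ≈ 1.270 K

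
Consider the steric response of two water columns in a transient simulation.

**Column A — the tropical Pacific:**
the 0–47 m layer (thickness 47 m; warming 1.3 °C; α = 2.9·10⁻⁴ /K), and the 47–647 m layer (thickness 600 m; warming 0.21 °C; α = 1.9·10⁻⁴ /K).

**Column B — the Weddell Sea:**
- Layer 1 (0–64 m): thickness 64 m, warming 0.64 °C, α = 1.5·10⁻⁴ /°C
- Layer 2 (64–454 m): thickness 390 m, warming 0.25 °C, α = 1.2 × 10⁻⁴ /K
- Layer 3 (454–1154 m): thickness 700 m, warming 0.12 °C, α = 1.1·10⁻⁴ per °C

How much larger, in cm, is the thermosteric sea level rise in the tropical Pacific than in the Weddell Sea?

A 0–47 m: 2.9×10⁻⁴ × 47 × 1.3 = 0.017719 m
A Layer 2: 1.9×10⁻⁴ × 0.21 × 600 = 0.02394 m
A total: 0.041659 m
B 0–64 m: 1.5×10⁻⁴ × 0.64 × 64 = 0.006144 m
B 64–454 m: 1.2×10⁻⁴ × 0.25 × 390 = 0.01170 m
B Layer 3: 0.12 × 700 × 1.1×10⁻⁴ = 0.00924 m
B total: 0.027084 m
Difference: 0.041659 − 0.027084 = 0.014575 m

Δh_A − Δh_B ≈ 1.46 cm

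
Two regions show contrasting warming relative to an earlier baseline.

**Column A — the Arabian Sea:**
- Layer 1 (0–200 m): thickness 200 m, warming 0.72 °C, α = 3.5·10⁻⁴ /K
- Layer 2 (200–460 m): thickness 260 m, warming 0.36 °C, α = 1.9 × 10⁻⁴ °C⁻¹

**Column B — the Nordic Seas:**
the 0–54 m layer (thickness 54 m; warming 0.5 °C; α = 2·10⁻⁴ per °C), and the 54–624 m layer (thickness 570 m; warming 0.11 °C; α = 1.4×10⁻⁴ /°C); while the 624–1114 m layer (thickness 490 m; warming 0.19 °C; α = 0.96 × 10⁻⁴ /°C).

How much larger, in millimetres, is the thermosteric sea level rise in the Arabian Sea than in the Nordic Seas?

45 mm larger

A 0.72 × 200 × 3.5×10⁻⁴ = 0.05040 m
A Layer 2: 260 × 1.9×10⁻⁴ × 0.36 = 0.017784 m
A total: 0.068184 m
B 0–54 m: 2×10⁻⁴ × 54 × 0.5 = 0.00540 m
B Layer 2: 0.11 × 1.4×10⁻⁴ × 570 = 0.008778 m
B 624–1114 m: 0.96×10⁻⁴ × 0.19 × 490 = 0.0089376 m
B total: 0.0231156 m
Difference: 0.068184 − 0.0231156 = 0.0450684 m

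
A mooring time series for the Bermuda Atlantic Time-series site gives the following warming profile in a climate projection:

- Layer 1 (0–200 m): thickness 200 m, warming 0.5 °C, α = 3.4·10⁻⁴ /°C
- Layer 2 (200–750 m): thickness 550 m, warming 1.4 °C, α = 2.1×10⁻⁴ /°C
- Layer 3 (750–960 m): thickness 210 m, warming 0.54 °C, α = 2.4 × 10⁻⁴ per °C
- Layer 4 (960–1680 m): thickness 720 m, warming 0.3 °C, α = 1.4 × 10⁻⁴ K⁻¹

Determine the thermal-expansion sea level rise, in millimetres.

Δh = 253 mm

200 × 0.5 × 3.4×10⁻⁴ = 0.03400 m
200–750 m: 550 × 2.1×10⁻⁴ × 1.4 = 0.16170 m
750–960 m: 210 × 0.54 × 2.4×10⁻⁴ = 0.027216 m
Layer 4: 1.4×10⁻⁴ × 0.3 × 720 = 0.03024 m
Δh = 0.03400 + 0.16170 + 0.027216 + 0.03024 = 0.253156 m ≈ 253 mm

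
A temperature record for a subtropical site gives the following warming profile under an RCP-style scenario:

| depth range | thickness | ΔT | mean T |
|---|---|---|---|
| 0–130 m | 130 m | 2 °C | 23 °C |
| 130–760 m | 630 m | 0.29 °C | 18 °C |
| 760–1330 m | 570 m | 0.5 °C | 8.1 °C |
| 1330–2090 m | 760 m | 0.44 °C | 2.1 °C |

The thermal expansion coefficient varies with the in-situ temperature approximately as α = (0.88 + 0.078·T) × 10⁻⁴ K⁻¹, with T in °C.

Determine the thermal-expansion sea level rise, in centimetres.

19 cm

Layer 1: α = (0.88 + 0.078×23)×10⁻⁴ = 2.674×10⁻⁴ K⁻¹
Layer 2: α = (0.88 + 0.078×18)×10⁻⁴ = 2.284×10⁻⁴ K⁻¹
Layer 3: α = (0.88 + 0.078×8.1)×10⁻⁴ = 1.5118×10⁻⁴ K⁻¹
Layer 4: α = (0.88 + 0.078×2.1)×10⁻⁴ = 1.0438×10⁻⁴ K⁻¹
2 × 2.674×10⁻⁴ × 130 = 0.069524 m
130–760 m: 0.29 × 2.284×10⁻⁴ × 630 = 0.04172868 m
570 × 1.5118×10⁻⁴ × 0.5 = 0.0430863 m
760 × 1.0438×10⁻⁴ × 0.44 = 0.034904672 m
Δh = 0.069524 + 0.04172868 + 0.0430863 + 0.034904672 = 0.189243652 m ≈ 19 cm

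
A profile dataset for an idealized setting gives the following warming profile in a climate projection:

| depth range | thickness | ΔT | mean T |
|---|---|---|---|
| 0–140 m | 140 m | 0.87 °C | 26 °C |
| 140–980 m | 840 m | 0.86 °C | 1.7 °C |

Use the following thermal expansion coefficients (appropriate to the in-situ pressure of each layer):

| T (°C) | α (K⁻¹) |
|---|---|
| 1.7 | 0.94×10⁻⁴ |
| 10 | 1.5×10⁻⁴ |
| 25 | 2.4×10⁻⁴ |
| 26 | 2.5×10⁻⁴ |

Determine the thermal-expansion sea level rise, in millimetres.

98.4 mm of thermosteric rise

Layer 1 at 26 °C → α = 2.5×10⁻⁴ K⁻¹
Layer 2 at 1.7 °C → α = 0.94×10⁻⁴ K⁻¹
Layer 1: 0.87 × 140 × 2.5×10⁻⁴ = 0.03045 m
140–980 m: 840 × 0.86 × 0.94×10⁻⁴ = 0.0679056 m
Δh = 0.03045 + 0.0679056 = 0.0983556 m ≈ 98.4 mm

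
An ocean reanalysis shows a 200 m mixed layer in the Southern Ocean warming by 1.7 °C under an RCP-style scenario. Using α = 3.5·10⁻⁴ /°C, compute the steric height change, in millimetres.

Δh = 119 mm

Δh = αΔT·H = 3.5×10⁻⁴ × 1.7 × 200 = 0.11900 m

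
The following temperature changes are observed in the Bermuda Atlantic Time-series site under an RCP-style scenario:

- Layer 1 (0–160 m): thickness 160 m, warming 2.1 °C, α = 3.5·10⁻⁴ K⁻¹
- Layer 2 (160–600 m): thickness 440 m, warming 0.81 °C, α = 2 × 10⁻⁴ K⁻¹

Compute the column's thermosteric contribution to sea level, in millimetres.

160 × 3.5×10⁻⁴ × 2.1 = 0.11760 m
0.81 × 2×10⁻⁴ × 440 = 0.07128 m
Δh = 0.11760 + 0.07128 = 0.18888 m

Δh = 190 mm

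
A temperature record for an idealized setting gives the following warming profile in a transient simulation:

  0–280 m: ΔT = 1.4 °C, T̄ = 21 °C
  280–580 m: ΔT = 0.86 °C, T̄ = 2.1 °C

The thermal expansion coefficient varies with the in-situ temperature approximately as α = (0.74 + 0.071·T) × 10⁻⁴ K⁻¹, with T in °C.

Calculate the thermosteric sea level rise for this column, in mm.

about 110 mm

Layer 1: α = (0.74 + 0.071×21)×10⁻⁴ = 2.231×10⁻⁴ K⁻¹
Layer 2: α = (0.74 + 0.071×2.1)×10⁻⁴ = 0.8891×10⁻⁴ K⁻¹
Layer 1: 2.231×10⁻⁴ × 1.4 × 280 = 0.0874552 m
Layer 2: 300 × 0.8891×10⁻⁴ × 0.86 = 0.02293878 m
Δh = 0.0874552 + 0.02293878 = 0.11039398 m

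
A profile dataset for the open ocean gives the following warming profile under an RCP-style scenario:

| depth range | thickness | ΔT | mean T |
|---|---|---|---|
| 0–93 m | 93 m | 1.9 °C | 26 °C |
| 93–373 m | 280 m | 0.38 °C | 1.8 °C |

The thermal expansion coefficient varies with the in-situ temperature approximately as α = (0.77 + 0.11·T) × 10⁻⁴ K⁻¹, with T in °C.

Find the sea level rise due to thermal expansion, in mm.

Layer 1: α = (0.77 + 0.11×26)×10⁻⁴ = 3.63×10⁻⁴ K⁻¹
Layer 2: α = (0.77 + 0.11×1.8)×10⁻⁴ = 0.968×10⁻⁴ K⁻¹
1.9 × 3.63×10⁻⁴ × 93 = 0.0641421 m
Layer 2: 280 × 0.38 × 0.968×10⁻⁴ = 0.01029952 m
Δh = 0.0641421 + 0.01029952 = 0.07444162 m

Δh = 74.4 mm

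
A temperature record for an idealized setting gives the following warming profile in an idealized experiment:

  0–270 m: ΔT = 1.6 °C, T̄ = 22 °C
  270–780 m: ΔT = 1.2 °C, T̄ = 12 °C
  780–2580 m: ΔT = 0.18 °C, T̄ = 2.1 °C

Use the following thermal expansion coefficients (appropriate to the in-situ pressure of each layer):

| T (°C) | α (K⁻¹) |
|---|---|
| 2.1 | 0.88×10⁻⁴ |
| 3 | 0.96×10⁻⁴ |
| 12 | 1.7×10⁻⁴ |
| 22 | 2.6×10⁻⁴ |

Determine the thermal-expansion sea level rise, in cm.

Δh = 24 cm

Layer 1 at 22 °C → α = 2.6×10⁻⁴ K⁻¹
Layer 2 at 12 °C → α = 1.7×10⁻⁴ K⁻¹
Layer 3 at 2.1 °C → α = 0.88×10⁻⁴ K⁻¹
0–270 m: 270 × 2.6×10⁻⁴ × 1.6 = 0.11232 m
270–780 m: 1.7×10⁻⁴ × 510 × 1.2 = 0.10404 m
780–2580 m: 1800 × 0.18 × 0.88×10⁻⁴ = 0.028512 m
Δh = 0.11232 + 0.10404 + 0.028512 = 0.244872 m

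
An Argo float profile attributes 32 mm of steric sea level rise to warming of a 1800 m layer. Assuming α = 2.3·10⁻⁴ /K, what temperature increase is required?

ΔT ≈ 0.077 K

ΔT = Δh/(αH) = 0.032 / (2.3×10⁻⁴ × 1800) ≈ 0.07729 K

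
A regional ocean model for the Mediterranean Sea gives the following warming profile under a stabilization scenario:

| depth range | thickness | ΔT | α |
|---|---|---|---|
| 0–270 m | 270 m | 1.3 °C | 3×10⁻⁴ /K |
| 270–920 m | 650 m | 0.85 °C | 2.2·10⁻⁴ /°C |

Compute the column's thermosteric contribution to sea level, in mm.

3×10⁻⁴ × 1.3 × 270 = 0.10530 m
2.2×10⁻⁴ × 650 × 0.85 = 0.12155 m
Δh = 0.10530 + 0.12155 = 0.22685 m ≈ 227 mm

227 mm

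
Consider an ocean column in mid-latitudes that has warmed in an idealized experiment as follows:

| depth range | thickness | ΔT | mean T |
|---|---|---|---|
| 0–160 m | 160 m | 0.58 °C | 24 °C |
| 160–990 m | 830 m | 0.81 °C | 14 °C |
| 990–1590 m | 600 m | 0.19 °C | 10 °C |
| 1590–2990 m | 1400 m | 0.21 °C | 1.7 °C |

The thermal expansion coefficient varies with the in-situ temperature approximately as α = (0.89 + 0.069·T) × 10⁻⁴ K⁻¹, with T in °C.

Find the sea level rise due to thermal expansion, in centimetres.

Layer 1: α = (0.89 + 0.069×24)×10⁻⁴ = 2.546×10⁻⁴ K⁻¹
Layer 2: α = (0.89 + 0.069×14)×10⁻⁴ = 1.856×10⁻⁴ K⁻¹
Layer 3: α = (0.89 + 0.069×10)×10⁻⁴ = 1.58×10⁻⁴ K⁻¹
Layer 4: α = (0.89 + 0.069×1.7)×10⁻⁴ = 1.0073×10⁻⁴ K⁻¹
Layer 1: 0.58 × 2.546×10⁻⁴ × 160 = 0.02362688 m
Layer 2: 830 × 0.81 × 1.856×10⁻⁴ = 0.12477888 m
990–1590 m: 1.58×10⁻⁴ × 0.19 × 600 = 0.018012 m
1590–2990 m: 1.0073×10⁻⁴ × 1400 × 0.21 = 0.02961462 m
Δh = 0.02362688 + 0.12477888 + 0.018012 + 0.02961462 = 0.19603238 m ≈ 19.6 cm

19.6 cm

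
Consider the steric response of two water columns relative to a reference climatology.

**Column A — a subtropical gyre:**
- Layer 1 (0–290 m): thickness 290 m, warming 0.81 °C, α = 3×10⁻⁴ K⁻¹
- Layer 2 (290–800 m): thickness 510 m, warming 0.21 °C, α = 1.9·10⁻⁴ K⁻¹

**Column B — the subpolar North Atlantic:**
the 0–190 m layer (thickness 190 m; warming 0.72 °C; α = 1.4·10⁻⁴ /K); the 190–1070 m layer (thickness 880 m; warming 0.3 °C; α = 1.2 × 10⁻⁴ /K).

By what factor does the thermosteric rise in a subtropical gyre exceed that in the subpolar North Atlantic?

1.79

A Layer 1: 3×10⁻⁴ × 290 × 0.81 = 0.07047 m
A 0.21 × 1.9×10⁻⁴ × 510 = 0.020349 m
A total: 0.090819 m
B 0–190 m: 190 × 0.72 × 1.4×10⁻⁴ = 0.019152 m
B Layer 2: 880 × 0.3 × 1.2×10⁻⁴ = 0.03168 m
B total: 0.050832 m
Ratio: 0.090819 / 0.050832 ≈ 1.787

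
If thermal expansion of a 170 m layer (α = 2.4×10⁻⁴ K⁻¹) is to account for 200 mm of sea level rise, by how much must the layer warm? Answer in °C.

4.90 °C

ΔT = Δh/(αH) = 0.2 / (2.4×10⁻⁴ × 170) ≈ 4.902 °C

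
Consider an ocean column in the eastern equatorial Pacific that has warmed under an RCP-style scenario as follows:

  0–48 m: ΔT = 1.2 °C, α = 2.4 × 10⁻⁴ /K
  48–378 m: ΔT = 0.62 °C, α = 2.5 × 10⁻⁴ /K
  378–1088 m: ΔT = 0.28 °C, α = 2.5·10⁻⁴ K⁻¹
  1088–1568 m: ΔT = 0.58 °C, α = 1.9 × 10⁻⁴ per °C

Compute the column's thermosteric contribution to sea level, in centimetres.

Δh ≈ 17 cm

0–48 m: 1.2 × 2.4×10⁻⁴ × 48 = 0.013824 m
48–378 m: 330 × 2.5×10⁻⁴ × 0.62 = 0.05115 m
378–1088 m: 2.5×10⁻⁴ × 0.28 × 710 = 0.04970 m
1.9×10⁻⁴ × 0.58 × 480 = 0.052896 m
Δh = 0.013824 + 0.05115 + 0.04970 + 0.052896 = 0.16757 m ≈ 17 cm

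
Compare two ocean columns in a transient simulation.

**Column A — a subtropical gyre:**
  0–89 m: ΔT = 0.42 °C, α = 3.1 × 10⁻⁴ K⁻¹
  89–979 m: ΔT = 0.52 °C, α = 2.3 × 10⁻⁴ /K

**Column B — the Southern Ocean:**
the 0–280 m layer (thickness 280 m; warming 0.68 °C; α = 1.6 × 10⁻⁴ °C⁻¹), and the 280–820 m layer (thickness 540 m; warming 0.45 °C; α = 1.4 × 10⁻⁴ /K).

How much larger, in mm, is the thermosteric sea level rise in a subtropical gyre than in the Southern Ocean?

53.5 mm

A 0–89 m: 0.42 × 3.1×10⁻⁴ × 89 = 0.0115878 m
A 89–979 m: 2.3×10⁻⁴ × 0.52 × 890 = 0.106444 m
A total: 0.1180318 m
B 280 × 1.6×10⁻⁴ × 0.68 = 0.030464 m
B Layer 2: 540 × 0.45 × 1.4×10⁻⁴ = 0.03402 m
B total: 0.064484 m
Difference: 0.1180318 − 0.064484 = 0.0535478 m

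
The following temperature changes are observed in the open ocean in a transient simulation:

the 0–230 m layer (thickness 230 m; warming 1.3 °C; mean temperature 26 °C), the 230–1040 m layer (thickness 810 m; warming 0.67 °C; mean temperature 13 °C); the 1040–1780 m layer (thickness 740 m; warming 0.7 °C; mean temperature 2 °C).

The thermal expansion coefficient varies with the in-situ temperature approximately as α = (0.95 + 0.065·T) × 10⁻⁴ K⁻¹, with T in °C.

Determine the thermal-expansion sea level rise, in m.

Layer 1: α = (0.95 + 0.065×26)×10⁻⁴ = 2.64×10⁻⁴ K⁻¹
Layer 2: α = (0.95 + 0.065×13)×10⁻⁴ = 1.795×10⁻⁴ K⁻¹
Layer 3: α = (0.95 + 0.065×2)×10⁻⁴ = 1.08×10⁻⁴ K⁻¹
Layer 1: 230 × 2.64×10⁻⁴ × 1.3 = 0.078936 m
Layer 2: 0.67 × 1.795×10⁻⁴ × 810 = 0.09741465 m
Layer 3: 1.08×10⁻⁴ × 740 × 0.7 = 0.055944 m
Δh = 0.078936 + 0.09741465 + 0.055944 = 0.23229465 m

Δh = 0.232 m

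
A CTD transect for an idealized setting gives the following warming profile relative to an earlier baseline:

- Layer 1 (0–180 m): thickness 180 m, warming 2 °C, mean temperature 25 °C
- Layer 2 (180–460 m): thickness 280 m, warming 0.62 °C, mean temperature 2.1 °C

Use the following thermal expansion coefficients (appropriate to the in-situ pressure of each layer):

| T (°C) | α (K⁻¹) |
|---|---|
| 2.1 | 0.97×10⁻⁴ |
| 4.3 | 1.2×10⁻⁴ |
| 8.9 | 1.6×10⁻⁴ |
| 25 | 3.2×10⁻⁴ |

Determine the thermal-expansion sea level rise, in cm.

Layer 1 at 25 °C → α = 3.2×10⁻⁴ K⁻¹
Layer 2 at 2.1 °C → α = 0.97×10⁻⁴ K⁻¹
180 × 3.2×10⁻⁴ × 2 = 0.11520 m
180–460 m: 0.97×10⁻⁴ × 0.62 × 280 = 0.0168392 m
Δh = 0.11520 + 0.0168392 = 0.1320392 m

Δh = 13.2 cm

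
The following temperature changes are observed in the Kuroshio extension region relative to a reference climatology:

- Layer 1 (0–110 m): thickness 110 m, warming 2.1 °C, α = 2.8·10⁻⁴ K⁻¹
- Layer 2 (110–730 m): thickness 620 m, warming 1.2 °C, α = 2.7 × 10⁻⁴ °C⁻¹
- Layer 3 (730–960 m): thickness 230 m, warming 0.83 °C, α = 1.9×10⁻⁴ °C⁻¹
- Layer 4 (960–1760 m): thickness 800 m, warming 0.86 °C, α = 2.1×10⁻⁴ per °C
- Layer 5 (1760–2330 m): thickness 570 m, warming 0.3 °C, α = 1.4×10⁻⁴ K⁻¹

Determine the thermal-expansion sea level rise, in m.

0.470 m

0–110 m: 2.8×10⁻⁴ × 2.1 × 110 = 0.06468 m
110–730 m: 1.2 × 620 × 2.7×10⁻⁴ = 0.20088 m
1.9×10⁻⁴ × 230 × 0.83 = 0.036271 m
Layer 4: 0.86 × 2.1×10⁻⁴ × 800 = 0.14448 m
Layer 5: 0.3 × 1.4×10⁻⁴ × 570 = 0.02394 m
Δh = 0.06468 + 0.20088 + 0.036271 + 0.14448 + 0.02394 = 0.470251 m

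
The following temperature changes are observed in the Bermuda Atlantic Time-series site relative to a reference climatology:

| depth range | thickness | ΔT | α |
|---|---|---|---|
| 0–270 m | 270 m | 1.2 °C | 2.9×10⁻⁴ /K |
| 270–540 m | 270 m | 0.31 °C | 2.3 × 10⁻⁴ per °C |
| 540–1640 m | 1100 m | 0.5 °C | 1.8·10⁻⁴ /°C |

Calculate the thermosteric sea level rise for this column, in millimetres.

0–270 m: 270 × 1.2 × 2.9×10⁻⁴ = 0.09396 m
2.3×10⁻⁴ × 270 × 0.31 = 0.019251 m
540–1640 m: 0.5 × 1100 × 1.8×10⁻⁴ = 0.09900 m
Δh = 0.09396 + 0.019251 + 0.09900 = 0.212211 m

about 212 mm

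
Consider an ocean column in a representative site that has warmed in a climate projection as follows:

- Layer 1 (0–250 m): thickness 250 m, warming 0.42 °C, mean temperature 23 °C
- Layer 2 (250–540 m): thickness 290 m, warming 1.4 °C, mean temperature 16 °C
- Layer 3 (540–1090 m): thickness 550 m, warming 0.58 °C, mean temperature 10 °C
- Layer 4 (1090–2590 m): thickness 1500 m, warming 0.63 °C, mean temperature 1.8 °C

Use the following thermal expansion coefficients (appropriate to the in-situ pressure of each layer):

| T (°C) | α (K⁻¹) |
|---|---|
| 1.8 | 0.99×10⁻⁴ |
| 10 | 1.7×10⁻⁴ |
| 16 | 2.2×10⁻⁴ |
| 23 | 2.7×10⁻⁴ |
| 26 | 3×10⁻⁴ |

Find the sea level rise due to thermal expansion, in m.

0.27 m of thermosteric rise

Layer 1 at 23 °C → α = 2.7×10⁻⁴ K⁻¹
Layer 2 at 16 °C → α = 2.2×10⁻⁴ K⁻¹
Layer 3 at 10 °C → α = 1.7×10⁻⁴ K⁻¹
Layer 4 at 1.8 °C → α = 0.99×10⁻⁴ K⁻¹
Layer 1: 2.7×10⁻⁴ × 250 × 0.42 = 0.02835 m
Layer 2: 290 × 1.4 × 2.2×10⁻⁴ = 0.08932 m
540–1090 m: 1.7×10⁻⁴ × 0.58 × 550 = 0.05423 m
Layer 4: 0.63 × 0.99×10⁻⁴ × 1500 = 0.093555 m
Δh = 0.02835 + 0.08932 + 0.05423 + 0.093555 = 0.265455 m ≈ 0.27 m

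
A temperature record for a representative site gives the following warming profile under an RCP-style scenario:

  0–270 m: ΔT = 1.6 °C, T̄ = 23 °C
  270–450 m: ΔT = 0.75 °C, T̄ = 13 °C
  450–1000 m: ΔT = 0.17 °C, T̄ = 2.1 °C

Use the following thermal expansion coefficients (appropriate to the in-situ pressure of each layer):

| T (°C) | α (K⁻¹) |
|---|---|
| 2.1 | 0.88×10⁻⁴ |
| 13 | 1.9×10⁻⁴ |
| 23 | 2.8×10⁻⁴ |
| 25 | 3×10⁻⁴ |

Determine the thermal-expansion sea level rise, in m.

Layer 1 at 23 °C → α = 2.8×10⁻⁴ K⁻¹
Layer 2 at 13 °C → α = 1.9×10⁻⁴ K⁻¹
Layer 3 at 2.1 °C → α = 0.88×10⁻⁴ K⁻¹
2.8×10⁻⁴ × 270 × 1.6 = 0.12096 m
0.75 × 1.9×10⁻⁴ × 180 = 0.02565 m
450–1000 m: 0.17 × 0.88×10⁻⁴ × 550 = 0.008228 m
Δh = 0.12096 + 0.02565 + 0.008228 = 0.154838 m ≈ 0.155 m

about 0.155 m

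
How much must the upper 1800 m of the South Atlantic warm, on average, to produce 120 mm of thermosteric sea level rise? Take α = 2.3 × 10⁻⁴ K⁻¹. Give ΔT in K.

about 0.290 K

ΔT = Δh/(αH) = 0.12 / (2.3×10⁻⁴ × 1800) ≈ 0.2899 K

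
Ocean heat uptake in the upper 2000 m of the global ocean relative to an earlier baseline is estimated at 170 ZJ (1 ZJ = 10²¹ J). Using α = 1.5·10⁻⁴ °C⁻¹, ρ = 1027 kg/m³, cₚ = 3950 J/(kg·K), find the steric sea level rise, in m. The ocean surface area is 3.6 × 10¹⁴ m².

Per unit area: Q = 170×10²¹ / (3.6×10¹⁴) ≈ 4.722×10⁸ J/m²
Δh = αQ/(ρcₚ) = 1.5×10⁻⁴ × 4.722×10⁸ / (1027 × 3950) ≈ 0.01746 m

Δh = 0.017 m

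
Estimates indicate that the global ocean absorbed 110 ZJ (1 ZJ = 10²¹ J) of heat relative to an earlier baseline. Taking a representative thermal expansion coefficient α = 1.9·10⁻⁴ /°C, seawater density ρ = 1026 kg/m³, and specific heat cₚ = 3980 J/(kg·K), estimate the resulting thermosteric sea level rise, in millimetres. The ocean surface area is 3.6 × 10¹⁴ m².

14.2 mm

Per unit area: Q = 110×10²¹ / (3.6×10¹⁴) ≈ 3.056×10⁸ J/m²
Δh = αQ/(ρcₚ) = 1.9×10⁻⁴ × 3.056×10⁸ / (1026 × 3980) ≈ 0.014219 m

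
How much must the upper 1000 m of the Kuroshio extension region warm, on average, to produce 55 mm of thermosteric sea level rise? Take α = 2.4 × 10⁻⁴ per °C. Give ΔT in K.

about 0.229 K

ΔT = Δh/(αH) = 0.055 / (2.4×10⁻⁴ × 1000) ≈ 0.2292 K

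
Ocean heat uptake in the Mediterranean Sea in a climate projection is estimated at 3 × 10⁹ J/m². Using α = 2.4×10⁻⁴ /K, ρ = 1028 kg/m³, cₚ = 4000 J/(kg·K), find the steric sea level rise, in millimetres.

about 175 mm

Δh = αQ/(ρcₚ) = 2.4×10⁻⁴ × 3×10⁹ / (1028 × 4000) ≈ 0.17510 m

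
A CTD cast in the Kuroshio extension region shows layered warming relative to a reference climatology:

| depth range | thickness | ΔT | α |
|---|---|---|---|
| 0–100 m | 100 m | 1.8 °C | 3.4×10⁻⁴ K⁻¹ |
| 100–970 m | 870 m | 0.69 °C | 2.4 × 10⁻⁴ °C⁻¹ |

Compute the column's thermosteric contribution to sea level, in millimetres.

Layer 1: 100 × 3.4×10⁻⁴ × 1.8 = 0.06120 m
100–970 m: 870 × 0.69 × 2.4×10⁻⁴ = 0.144072 m
Δh = 0.06120 + 0.144072 = 0.205272 m

about 210 mm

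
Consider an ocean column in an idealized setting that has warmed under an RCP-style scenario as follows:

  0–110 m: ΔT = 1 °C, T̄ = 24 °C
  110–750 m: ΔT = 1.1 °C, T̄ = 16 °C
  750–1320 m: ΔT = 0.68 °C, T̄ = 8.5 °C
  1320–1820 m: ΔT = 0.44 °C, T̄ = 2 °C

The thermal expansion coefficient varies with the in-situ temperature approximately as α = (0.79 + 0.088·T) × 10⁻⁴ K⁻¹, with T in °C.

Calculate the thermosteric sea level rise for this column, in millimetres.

Layer 1: α = (0.79 + 0.088×24)×10⁻⁴ = 2.902×10⁻⁴ K⁻¹
Layer 2: α = (0.79 + 0.088×16)×10⁻⁴ = 2.198×10⁻⁴ K⁻¹
Layer 3: α = (0.79 + 0.088×8.5)×10⁻⁴ = 1.538×10⁻⁴ K⁻¹
Layer 4: α = (0.79 + 0.088×2)×10⁻⁴ = 0.966×10⁻⁴ K⁻¹
1 × 110 × 2.902×10⁻⁴ = 0.031922 m
1.1 × 640 × 2.198×10⁻⁴ = 0.1547392 m
750–1320 m: 1.538×10⁻⁴ × 0.68 × 570 = 0.05961288 m
500 × 0.966×10⁻⁴ × 0.44 = 0.021252 m
Δh = 0.031922 + 0.1547392 + 0.05961288 + 0.021252 = 0.26752608 m

Δh ≈ 268 mm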